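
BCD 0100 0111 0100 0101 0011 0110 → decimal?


Each 4-bit group → digit:
  0100 → 4
  0111 → 7
  0100 → 4
  0101 → 5
  0011 → 3
  0110 → 6
= 474536


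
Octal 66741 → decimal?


Positional values:
Position 0: 1 × 8^0 = 1
Position 1: 4 × 8^1 = 32
Position 2: 7 × 8^2 = 448
Position 3: 6 × 8^3 = 3072
Position 4: 6 × 8^4 = 24576
Sum = 1 + 32 + 448 + 3072 + 24576
= 28129


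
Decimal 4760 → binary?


Divide by 2 repeatedly:
4760 ÷ 2 = 2380 remainder 0
2380 ÷ 2 = 1190 remainder 0
1190 ÷ 2 = 595 remainder 0
595 ÷ 2 = 297 remainder 1
297 ÷ 2 = 148 remainder 1
148 ÷ 2 = 74 remainder 0
74 ÷ 2 = 37 remainder 0
37 ÷ 2 = 18 remainder 1
18 ÷ 2 = 9 remainder 0
9 ÷ 2 = 4 remainder 1
4 ÷ 2 = 2 remainder 0
2 ÷ 2 = 1 remainder 0
1 ÷ 2 = 0 remainder 1
Reading remainders bottom-up:
= 1001010011000


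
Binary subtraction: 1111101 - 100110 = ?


Align and subtract column by column (LSB to MSB, borrowing when needed):
  1111101
- 0100110
  -------
  col 0: (1 - 0 borrow-in) - 0 → 1 - 0 = 1, borrow out 0
  col 1: (0 - 0 borrow-in) - 1 → borrow from next column: (0+2) - 1 = 1, borrow out 1
  col 2: (1 - 1 borrow-in) - 1 → borrow from next column: (0+2) - 1 = 1, borrow out 1
  col 3: (1 - 1 borrow-in) - 0 → 0 - 0 = 0, borrow out 0
  col 4: (1 - 0 borrow-in) - 0 → 1 - 0 = 1, borrow out 0
  col 5: (1 - 0 borrow-in) - 1 → 1 - 1 = 0, borrow out 0
  col 6: (1 - 0 borrow-in) - 0 → 1 - 0 = 1, borrow out 0
Reading bits MSB→LSB: 1010111
Strip leading zeros: 1010111
= 1010111


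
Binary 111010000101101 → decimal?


Positional values:
Bit 0: 1 × 2^0 = 1
Bit 2: 1 × 2^2 = 4
Bit 3: 1 × 2^3 = 8
Bit 5: 1 × 2^5 = 32
Bit 10: 1 × 2^10 = 1024
Bit 12: 1 × 2^12 = 4096
Bit 13: 1 × 2^13 = 8192
Bit 14: 1 × 2^14 = 16384
Sum = 1 + 4 + 8 + 32 + 1024 + 4096 + 8192 + 16384
= 29741


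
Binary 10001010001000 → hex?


Group into 4-bit nibbles: 0010001010001000
  0010 = 2
  0010 = 2
  1000 = 8
  1000 = 8
= 0x2288


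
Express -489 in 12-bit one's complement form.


Original: 000111101001
Invert all bits:
  bit 0: 0 → 1
  bit 1: 0 → 1
  bit 2: 0 → 1
  bit 3: 1 → 0
  bit 4: 1 → 0
  bit 5: 1 → 0
  bit 6: 1 → 0
  bit 7: 0 → 1
  bit 8: 1 → 0
  bit 9: 0 → 1
  bit 10: 0 → 1
  bit 11: 1 → 0
= 111000010110


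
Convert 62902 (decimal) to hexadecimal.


Divide by 16 repeatedly:
62902 ÷ 16 = 3931 remainder 6 (6)
3931 ÷ 16 = 245 remainder 11 (B)
245 ÷ 16 = 15 remainder 5 (5)
15 ÷ 16 = 0 remainder 15 (F)
Reading remainders bottom-up:
= 0xF5B6


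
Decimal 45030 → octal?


Divide by 8 repeatedly:
45030 ÷ 8 = 5628 remainder 6
5628 ÷ 8 = 703 remainder 4
703 ÷ 8 = 87 remainder 7
87 ÷ 8 = 10 remainder 7
10 ÷ 8 = 1 remainder 2
1 ÷ 8 = 0 remainder 1
Reading remainders bottom-up:
= 0o127746


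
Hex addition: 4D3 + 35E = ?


Align and add column by column (LSB to MSB, each column mod 16 with carry):
  04D3
+ 035E
  ----
  col 0: 3(3) + E(14) + 0 (carry in) = 17 → 1(1), carry out 1
  col 1: D(13) + 5(5) + 1 (carry in) = 19 → 3(3), carry out 1
  col 2: 4(4) + 3(3) + 1 (carry in) = 8 → 8(8), carry out 0
  col 3: 0(0) + 0(0) + 0 (carry in) = 0 → 0(0), carry out 0
Reading digits MSB→LSB: 0831
Strip leading zeros: 831
= 0x831


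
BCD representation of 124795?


Each digit → 4-bit binary:
  1 → 0001
  2 → 0010
  4 → 0100
  7 → 0111
  9 → 1001
  5 → 0101
= 0001 0010 0100 0111 1001 0101


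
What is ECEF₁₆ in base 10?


Positional values:
Position 0: F × 16^0 = 15 × 1 = 15
Position 1: E × 16^1 = 14 × 16 = 224
Position 2: C × 16^2 = 12 × 256 = 3072
Position 3: E × 16^3 = 14 × 4096 = 57344
Sum = 15 + 224 + 3072 + 57344
= 60655


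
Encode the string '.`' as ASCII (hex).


String: '.`'  (2 characters)
Per-character ASCII lookup:
  '.': special character: '.' = 46 → 0x2E
  '`': special character: '`' = 96 → 0x60
= 0x2E 0x60


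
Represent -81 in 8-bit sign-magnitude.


Sign bit: 1 (negative)
Magnitude: 81 = 1010001
= 11010001


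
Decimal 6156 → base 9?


Divide by 9 repeatedly:
6156 ÷ 9 = 684 remainder 0
684 ÷ 9 = 76 remainder 0
76 ÷ 9 = 8 remainder 4
8 ÷ 9 = 0 remainder 8
Reading remainders bottom-up:
= 8400


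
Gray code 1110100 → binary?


Gray code: 1110100
MSB stays the same: 1
Each subsequent bit = prev_binary XOR current_gray:
  B[1] = 1 XOR 1 = 0
  B[2] = 0 XOR 1 = 1
  B[3] = 1 XOR 0 = 1
  B[4] = 1 XOR 1 = 0
  B[5] = 0 XOR 0 = 0
  B[6] = 0 XOR 0 = 0
= 1011000 (88 decimal)


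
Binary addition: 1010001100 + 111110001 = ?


Align and add column by column (LSB to MSB, carry propagating):
  01010001100
+ 00111110001
  -----------
  col 0: 0 + 1 + 0 (carry in) = 1 → bit 1, carry out 0
  col 1: 0 + 0 + 0 (carry in) = 0 → bit 0, carry out 0
  col 2: 1 + 0 + 0 (carry in) = 1 → bit 1, carry out 0
  col 3: 1 + 0 + 0 (carry in) = 1 → bit 1, carry out 0
  col 4: 0 + 1 + 0 (carry in) = 1 → bit 1, carry out 0
  col 5: 0 + 1 + 0 (carry in) = 1 → bit 1, carry out 0
  col 6: 0 + 1 + 0 (carry in) = 1 → bit 1, carry out 0
  col 7: 1 + 1 + 0 (carry in) = 2 → bit 0, carry out 1
  col 8: 0 + 1 + 1 (carry in) = 2 → bit 0, carry out 1
  col 9: 1 + 0 + 1 (carry in) = 2 → bit 0, carry out 1
  col 10: 0 + 0 + 1 (carry in) = 1 → bit 1, carry out 0
Reading bits MSB→LSB: 10001111101
Strip leading zeros: 10001111101
= 10001111101


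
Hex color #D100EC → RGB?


Hex: #D100EC
R = D1₁₆ = 209
G = 00₁₆ = 0
B = EC₁₆ = 236
= RGB(209, 0, 236)


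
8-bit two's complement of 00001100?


Original: 00001100
Step 1 - Invert all bits: 11110011
Step 2 - Add 1: 11110011 + 1
= 11110100 (represents -12)


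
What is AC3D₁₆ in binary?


Each hex digit → 4 binary bits:
  A = 1010
  C = 1100
  3 = 0011
  D = 1101
Concatenate: 1010 1100 0011 1101
= 1010110000111101


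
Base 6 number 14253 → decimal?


Positional values (base 6):
  3 × 6^0 = 3 × 1 = 3
  5 × 6^1 = 5 × 6 = 30
  2 × 6^2 = 2 × 36 = 72
  4 × 6^3 = 4 × 216 = 864
  1 × 6^4 = 1 × 1296 = 1296
Sum = 3 + 30 + 72 + 864 + 1296
= 2265


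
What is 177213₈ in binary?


Each octal digit → 3 binary bits:
  1 = 001
  7 = 111
  7 = 111
  2 = 010
  1 = 001
  3 = 011
Concatenate: 001 111 111 010 001 011
= 001111111010001011


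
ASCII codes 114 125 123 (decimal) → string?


Codes (decimal): 114 125 123
Per-code ASCII lookup:
  114  (range 97-122: lowercase, 114 - 97 = 17) → 'r'
  125  (special character) → '}'
  123  (special character) → '{'
= 'r}{'


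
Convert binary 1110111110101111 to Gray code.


Binary: 1110111110101111
Gray code: G = B XOR (B >> 1)
B >> 1 = 0111011111010111
1110111110101111 XOR 0111011111010111:
  1 XOR 0 = 1
  1 XOR 1 = 0
  1 XOR 1 = 0
  0 XOR 1 = 1
  1 XOR 0 = 1
  1 XOR 1 = 0
  1 XOR 1 = 0
  1 XOR 1 = 0
  1 XOR 1 = 0
  0 XOR 1 = 1
  1 XOR 0 = 1
  0 XOR 1 = 1
  1 XOR 0 = 1
  1 XOR 1 = 0
  1 XOR 1 = 0
  1 XOR 1 = 0
= 1001100001111000


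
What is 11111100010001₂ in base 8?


Group into 3-bit groups: 011111100010001
  011 = 3
  111 = 7
  100 = 4
  010 = 2
  001 = 1
= 0o37421


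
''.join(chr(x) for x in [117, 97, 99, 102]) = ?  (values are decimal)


Codes (decimal): 117 97 99 102
Per-code ASCII lookup:
  117  (range 97-122: lowercase, 117 - 97 = 20) → 'u'
  97  (range 97-122: lowercase, 97 - 97 = 0) → 'a'
  99  (range 97-122: lowercase, 99 - 97 = 2) → 'c'
  102  (range 97-122: lowercase, 102 - 97 = 5) → 'f'
= 'uacf'


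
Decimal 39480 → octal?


Divide by 8 repeatedly:
39480 ÷ 8 = 4935 remainder 0
4935 ÷ 8 = 616 remainder 7
616 ÷ 8 = 77 remainder 0
77 ÷ 8 = 9 remainder 5
9 ÷ 8 = 1 remainder 1
1 ÷ 8 = 0 remainder 1
Reading remainders bottom-up:
= 0o115070


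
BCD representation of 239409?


Each digit → 4-bit binary:
  2 → 0010
  3 → 0011
  9 → 1001
  4 → 0100
  0 → 0000
  9 → 1001
= 0010 0011 1001 0100 0000 1001


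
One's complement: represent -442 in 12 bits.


Original: 000110111010
Invert all bits:
  bit 0: 0 → 1
  bit 1: 0 → 1
  bit 2: 0 → 1
  bit 3: 1 → 0
  bit 4: 1 → 0
  bit 5: 0 → 1
  bit 6: 1 → 0
  bit 7: 1 → 0
  bit 8: 1 → 0
  bit 9: 0 → 1
  bit 10: 1 → 0
  bit 11: 0 → 1
= 111001000101


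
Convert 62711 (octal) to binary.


Each octal digit → 3 binary bits:
  6 = 110
  2 = 010
  7 = 111
  1 = 001
  1 = 001
Concatenate: 110 010 111 001 001
= 110010111001001


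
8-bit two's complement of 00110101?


Original: 00110101
Step 1 - Invert all bits: 11001010
Step 2 - Add 1: 11001010 + 1
= 11001011 (represents -53)


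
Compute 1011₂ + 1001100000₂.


Align and add column by column (LSB to MSB, carry propagating):
  00000001011
+ 01001100000
  -----------
  col 0: 1 + 0 + 0 (carry in) = 1 → bit 1, carry out 0
  col 1: 1 + 0 + 0 (carry in) = 1 → bit 1, carry out 0
  col 2: 0 + 0 + 0 (carry in) = 0 → bit 0, carry out 0
  col 3: 1 + 0 + 0 (carry in) = 1 → bit 1, carry out 0
  col 4: 0 + 0 + 0 (carry in) = 0 → bit 0, carry out 0
  col 5: 0 + 1 + 0 (carry in) = 1 → bit 1, carry out 0
  col 6: 0 + 1 + 0 (carry in) = 1 → bit 1, carry out 0
  col 7: 0 + 0 + 0 (carry in) = 0 → bit 0, carry out 0
  col 8: 0 + 0 + 0 (carry in) = 0 → bit 0, carry out 0
  col 9: 0 + 1 + 0 (carry in) = 1 → bit 1, carry out 0
  col 10: 0 + 0 + 0 (carry in) = 0 → bit 0, carry out 0
Reading bits MSB→LSB: 01001101011
Strip leading zeros: 1001101011
= 1001101011


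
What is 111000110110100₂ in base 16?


Group into 4-bit nibbles: 0111000110110100
  0111 = 7
  0001 = 1
  1011 = B
  0100 = 4
= 0x71B4


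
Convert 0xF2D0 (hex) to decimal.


Positional values:
Position 0: 0 × 16^0 = 0 × 1 = 0
Position 1: D × 16^1 = 13 × 16 = 208
Position 2: 2 × 16^2 = 2 × 256 = 512
Position 3: F × 16^3 = 15 × 4096 = 61440
Sum = 0 + 208 + 512 + 61440
= 62160


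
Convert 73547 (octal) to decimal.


Positional values:
Position 0: 7 × 8^0 = 7
Position 1: 4 × 8^1 = 32
Position 2: 5 × 8^2 = 320
Position 3: 3 × 8^3 = 1536
Position 4: 7 × 8^4 = 28672
Sum = 7 + 32 + 320 + 1536 + 28672
= 30567


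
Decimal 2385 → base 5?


Divide by 5 repeatedly:
2385 ÷ 5 = 477 remainder 0
477 ÷ 5 = 95 remainder 2
95 ÷ 5 = 19 remainder 0
19 ÷ 5 = 3 remainder 4
3 ÷ 5 = 0 remainder 3
Reading remainders bottom-up:
= 34020


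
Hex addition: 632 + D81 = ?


Align and add column by column (LSB to MSB, each column mod 16 with carry):
  0632
+ 0D81
  ----
  col 0: 2(2) + 1(1) + 0 (carry in) = 3 → 3(3), carry out 0
  col 1: 3(3) + 8(8) + 0 (carry in) = 11 → B(11), carry out 0
  col 2: 6(6) + D(13) + 0 (carry in) = 19 → 3(3), carry out 1
  col 3: 0(0) + 0(0) + 1 (carry in) = 1 → 1(1), carry out 0
Reading digits MSB→LSB: 13B3
Strip leading zeros: 13B3
= 0x13B3


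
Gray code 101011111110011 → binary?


Gray code: 101011111110011
MSB stays the same: 1
Each subsequent bit = prev_binary XOR current_gray:
  B[1] = 1 XOR 0 = 1
  B[2] = 1 XOR 1 = 0
  B[3] = 0 XOR 0 = 0
  B[4] = 0 XOR 1 = 1
  B[5] = 1 XOR 1 = 0
  B[6] = 0 XOR 1 = 1
  B[7] = 1 XOR 1 = 0
  B[8] = 0 XOR 1 = 1
  B[9] = 1 XOR 1 = 0
  B[10] = 0 XOR 1 = 1
  B[11] = 1 XOR 0 = 1
  B[12] = 1 XOR 0 = 1
  B[13] = 1 XOR 1 = 0
  B[14] = 0 XOR 1 = 1
= 110010101011101 (25949 decimal)


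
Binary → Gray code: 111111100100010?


Binary: 111111100100010
Gray code: G = B XOR (B >> 1)
B >> 1 = 011111110010001
111111100100010 XOR 011111110010001:
  1 XOR 0 = 1
  1 XOR 1 = 0
  1 XOR 1 = 0
  1 XOR 1 = 0
  1 XOR 1 = 0
  1 XOR 1 = 0
  1 XOR 1 = 0
  0 XOR 1 = 1
  0 XOR 0 = 0
  1 XOR 0 = 1
  0 XOR 1 = 1
  0 XOR 0 = 0
  0 XOR 0 = 0
  1 XOR 0 = 1
  0 XOR 1 = 1
= 100000010110011


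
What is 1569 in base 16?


Divide by 16 repeatedly:
1569 ÷ 16 = 98 remainder 1 (1)
98 ÷ 16 = 6 remainder 2 (2)
6 ÷ 16 = 0 remainder 6 (6)
Reading remainders bottom-up:
= 0x621


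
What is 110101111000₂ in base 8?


Group into 3-bit groups: 110101111000
  110 = 6
  101 = 5
  111 = 7
  000 = 0
= 0o6570


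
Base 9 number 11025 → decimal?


Positional values (base 9):
  5 × 9^0 = 5 × 1 = 5
  2 × 9^1 = 2 × 9 = 18
  0 × 9^2 = 0 × 81 = 0
  1 × 9^3 = 1 × 729 = 729
  1 × 9^4 = 1 × 6561 = 6561
Sum = 5 + 18 + 0 + 729 + 6561
= 7313


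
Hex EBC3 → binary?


Each hex digit → 4 binary bits:
  E = 1110
  B = 1011
  C = 1100
  3 = 0011
Concatenate: 1110 1011 1100 0011
= 1110101111000011


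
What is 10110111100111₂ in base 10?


Positional values:
Bit 0: 1 × 2^0 = 1
Bit 1: 1 × 2^1 = 2
Bit 2: 1 × 2^2 = 4
Bit 5: 1 × 2^5 = 32
Bit 6: 1 × 2^6 = 64
Bit 7: 1 × 2^7 = 128
Bit 8: 1 × 2^8 = 256
Bit 10: 1 × 2^10 = 1024
Bit 11: 1 × 2^11 = 2048
Bit 13: 1 × 2^13 = 8192
Sum = 1 + 2 + 4 + 32 + 64 + 128 + 256 + 1024 + 2048 + 8192
= 11751


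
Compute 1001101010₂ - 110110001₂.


Align and subtract column by column (LSB to MSB, borrowing when needed):
  1001101010
- 0110110001
  ----------
  col 0: (0 - 0 borrow-in) - 1 → borrow from next column: (0+2) - 1 = 1, borrow out 1
  col 1: (1 - 1 borrow-in) - 0 → 0 - 0 = 0, borrow out 0
  col 2: (0 - 0 borrow-in) - 0 → 0 - 0 = 0, borrow out 0
  col 3: (1 - 0 borrow-in) - 0 → 1 - 0 = 1, borrow out 0
  col 4: (0 - 0 borrow-in) - 1 → borrow from next column: (0+2) - 1 = 1, borrow out 1
  col 5: (1 - 1 borrow-in) - 1 → borrow from next column: (0+2) - 1 = 1, borrow out 1
  col 6: (1 - 1 borrow-in) - 0 → 0 - 0 = 0, borrow out 0
  col 7: (0 - 0 borrow-in) - 1 → borrow from next column: (0+2) - 1 = 1, borrow out 1
  col 8: (0 - 1 borrow-in) - 1 → borrow from next column: (-1+2) - 1 = 0, borrow out 1
  col 9: (1 - 1 borrow-in) - 0 → 0 - 0 = 0, borrow out 0
Reading bits MSB→LSB: 0010111001
Strip leading zeros: 10111001
= 10111001


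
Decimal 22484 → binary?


Divide by 2 repeatedly:
22484 ÷ 2 = 11242 remainder 0
11242 ÷ 2 = 5621 remainder 0
5621 ÷ 2 = 2810 remainder 1
2810 ÷ 2 = 1405 remainder 0
1405 ÷ 2 = 702 remainder 1
702 ÷ 2 = 351 remainder 0
351 ÷ 2 = 175 remainder 1
175 ÷ 2 = 87 remainder 1
87 ÷ 2 = 43 remainder 1
43 ÷ 2 = 21 remainder 1
21 ÷ 2 = 10 remainder 1
10 ÷ 2 = 5 remainder 0
5 ÷ 2 = 2 remainder 1
2 ÷ 2 = 1 remainder 0
1 ÷ 2 = 0 remainder 1
Reading remainders bottom-up:
= 101011111010100


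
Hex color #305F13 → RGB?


Hex: #305F13
R = 30₁₆ = 48
G = 5F₁₆ = 95
B = 13₁₆ = 19
= RGB(48, 95, 19)


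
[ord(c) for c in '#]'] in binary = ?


String: '#]'  (2 characters)
Per-character ASCII lookup:
  '#': special character: '#' = 35 → 100011
  ']': special character: ']' = 93 → 1011101
= 100011 1011101


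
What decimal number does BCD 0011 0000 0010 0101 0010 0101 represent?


Each 4-bit group → digit:
  0011 → 3
  0000 → 0
  0010 → 2
  0101 → 5
  0010 → 2
  0101 → 5
= 302525


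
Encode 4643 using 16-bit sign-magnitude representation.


Sign bit: 0 (positive)
Magnitude: 4643 = 001001000100011
= 0001001000100011


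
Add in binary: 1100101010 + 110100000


Align and add column by column (LSB to MSB, carry propagating):
  01100101010
+ 00110100000
  -----------
  col 0: 0 + 0 + 0 (carry in) = 0 → bit 0, carry out 0
  col 1: 1 + 0 + 0 (carry in) = 1 → bit 1, carry out 0
  col 2: 0 + 0 + 0 (carry in) = 0 → bit 0, carry out 0
  col 3: 1 + 0 + 0 (carry in) = 1 → bit 1, carry out 0
  col 4: 0 + 0 + 0 (carry in) = 0 → bit 0, carry out 0
  col 5: 1 + 1 + 0 (carry in) = 2 → bit 0, carry out 1
  col 6: 0 + 0 + 1 (carry in) = 1 → bit 1, carry out 0
  col 7: 0 + 1 + 0 (carry in) = 1 → bit 1, carry out 0
  col 8: 1 + 1 + 0 (carry in) = 2 → bit 0, carry out 1
  col 9: 1 + 0 + 1 (carry in) = 2 → bit 0, carry out 1
  col 10: 0 + 0 + 1 (carry in) = 1 → bit 1, carry out 0
Reading bits MSB→LSB: 10011001010
Strip leading zeros: 10011001010
= 10011001010


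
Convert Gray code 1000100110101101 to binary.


Gray code: 1000100110101101
MSB stays the same: 1
Each subsequent bit = prev_binary XOR current_gray:
  B[1] = 1 XOR 0 = 1
  B[2] = 1 XOR 0 = 1
  B[3] = 1 XOR 0 = 1
  B[4] = 1 XOR 1 = 0
  B[5] = 0 XOR 0 = 0
  B[6] = 0 XOR 0 = 0
  B[7] = 0 XOR 1 = 1
  B[8] = 1 XOR 1 = 0
  B[9] = 0 XOR 0 = 0
  B[10] = 0 XOR 1 = 1
  B[11] = 1 XOR 0 = 1
  B[12] = 1 XOR 1 = 0
  B[13] = 0 XOR 1 = 1
  B[14] = 1 XOR 0 = 1
  B[15] = 1 XOR 1 = 0
= 1111000100110110 (61750 decimal)


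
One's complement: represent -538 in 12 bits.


Original: 001000011010
Invert all bits:
  bit 0: 0 → 1
  bit 1: 0 → 1
  bit 2: 1 → 0
  bit 3: 0 → 1
  bit 4: 0 → 1
  bit 5: 0 → 1
  bit 6: 0 → 1
  bit 7: 1 → 0
  bit 8: 1 → 0
  bit 9: 0 → 1
  bit 10: 1 → 0
  bit 11: 0 → 1
= 110111100101


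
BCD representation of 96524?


Each digit → 4-bit binary:
  9 → 1001
  6 → 0110
  5 → 0101
  2 → 0010
  4 → 0100
= 1001 0110 0101 0010 0100


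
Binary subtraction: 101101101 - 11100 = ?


Align and subtract column by column (LSB to MSB, borrowing when needed):
  101101101
- 000011100
  ---------
  col 0: (1 - 0 borrow-in) - 0 → 1 - 0 = 1, borrow out 0
  col 1: (0 - 0 borrow-in) - 0 → 0 - 0 = 0, borrow out 0
  col 2: (1 - 0 borrow-in) - 1 → 1 - 1 = 0, borrow out 0
  col 3: (1 - 0 borrow-in) - 1 → 1 - 1 = 0, borrow out 0
  col 4: (0 - 0 borrow-in) - 1 → borrow from next column: (0+2) - 1 = 1, borrow out 1
  col 5: (1 - 1 borrow-in) - 0 → 0 - 0 = 0, borrow out 0
  col 6: (1 - 0 borrow-in) - 0 → 1 - 0 = 1, borrow out 0
  col 7: (0 - 0 borrow-in) - 0 → 0 - 0 = 0, borrow out 0
  col 8: (1 - 0 borrow-in) - 0 → 1 - 0 = 1, borrow out 0
Reading bits MSB→LSB: 101010001
Strip leading zeros: 101010001
= 101010001


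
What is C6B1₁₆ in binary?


Each hex digit → 4 binary bits:
  C = 1100
  6 = 0110
  B = 1011
  1 = 0001
Concatenate: 1100 0110 1011 0001
= 1100011010110001


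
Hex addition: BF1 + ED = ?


Align and add column by column (LSB to MSB, each column mod 16 with carry):
  0BF1
+ 00ED
  ----
  col 0: 1(1) + D(13) + 0 (carry in) = 14 → E(14), carry out 0
  col 1: F(15) + E(14) + 0 (carry in) = 29 → D(13), carry out 1
  col 2: B(11) + 0(0) + 1 (carry in) = 12 → C(12), carry out 0
  col 3: 0(0) + 0(0) + 0 (carry in) = 0 → 0(0), carry out 0
Reading digits MSB→LSB: 0CDE
Strip leading zeros: CDE
= 0xCDE


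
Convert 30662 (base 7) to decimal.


Positional values (base 7):
  2 × 7^0 = 2 × 1 = 2
  6 × 7^1 = 6 × 7 = 42
  6 × 7^2 = 6 × 49 = 294
  0 × 7^3 = 0 × 343 = 0
  3 × 7^4 = 3 × 2401 = 7203
Sum = 2 + 42 + 294 + 0 + 7203
= 7541


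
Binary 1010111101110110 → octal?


Group into 3-bit groups: 001010111101110110
  001 = 1
  010 = 2
  111 = 7
  101 = 5
  110 = 6
  110 = 6
= 0o127566


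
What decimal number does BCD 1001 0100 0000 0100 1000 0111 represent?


Each 4-bit group → digit:
  1001 → 9
  0100 → 4
  0000 → 0
  0100 → 4
  1000 → 8
  0111 → 7
= 940487


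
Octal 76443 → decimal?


Positional values:
Position 0: 3 × 8^0 = 3
Position 1: 4 × 8^1 = 32
Position 2: 4 × 8^2 = 256
Position 3: 6 × 8^3 = 3072
Position 4: 7 × 8^4 = 28672
Sum = 3 + 32 + 256 + 3072 + 28672
= 32035


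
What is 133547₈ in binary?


Each octal digit → 3 binary bits:
  1 = 001
  3 = 011
  3 = 011
  5 = 101
  4 = 100
  7 = 111
Concatenate: 001 011 011 101 100 111
= 001011011101100111


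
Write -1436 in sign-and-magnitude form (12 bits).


Sign bit: 1 (negative)
Magnitude: 1436 = 10110011100
= 110110011100


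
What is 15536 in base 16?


Divide by 16 repeatedly:
15536 ÷ 16 = 971 remainder 0 (0)
971 ÷ 16 = 60 remainder 11 (B)
60 ÷ 16 = 3 remainder 12 (C)
3 ÷ 16 = 0 remainder 3 (3)
Reading remainders bottom-up:
= 0x3CB0


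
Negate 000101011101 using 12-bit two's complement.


Original: 000101011101
Step 1 - Invert all bits: 111010100010
Step 2 - Add 1: 111010100010 + 1
= 111010100011 (represents -349)


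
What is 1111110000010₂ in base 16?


Group into 4-bit nibbles: 0001111110000010
  0001 = 1
  1111 = F
  1000 = 8
  0010 = 2
= 0x1F82


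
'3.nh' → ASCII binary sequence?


String: '3.nh'  (4 characters)
Per-character ASCII lookup:
  '3': digits start at 48: '3' = 48 + 3 = 51 → 110011
  '.': special character: '.' = 46 → 101110
  'n': lowercase starts at 97: 'n' = 97 + 13 = 110 → 1101110
  'h': lowercase starts at 97: 'h' = 97 + 7 = 104 → 1101000
= 110011 101110 1101110 1101000


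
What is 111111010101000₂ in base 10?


Positional values:
Bit 3: 1 × 2^3 = 8
Bit 5: 1 × 2^5 = 32
Bit 7: 1 × 2^7 = 128
Bit 9: 1 × 2^9 = 512
Bit 10: 1 × 2^10 = 1024
Bit 11: 1 × 2^11 = 2048
Bit 12: 1 × 2^12 = 4096
Bit 13: 1 × 2^13 = 8192
Bit 14: 1 × 2^14 = 16384
Sum = 8 + 32 + 128 + 512 + 1024 + 2048 + 4096 + 8192 + 16384
= 32424


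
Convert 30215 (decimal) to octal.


Divide by 8 repeatedly:
30215 ÷ 8 = 3776 remainder 7
3776 ÷ 8 = 472 remainder 0
472 ÷ 8 = 59 remainder 0
59 ÷ 8 = 7 remainder 3
7 ÷ 8 = 0 remainder 7
Reading remainders bottom-up:
= 0o73007


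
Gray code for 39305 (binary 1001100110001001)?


Binary: 1001100110001001
Gray code: G = B XOR (B >> 1)
B >> 1 = 0100110011000100
1001100110001001 XOR 0100110011000100:
  1 XOR 0 = 1
  0 XOR 1 = 1
  0 XOR 0 = 0
  1 XOR 0 = 1
  1 XOR 1 = 0
  0 XOR 1 = 1
  0 XOR 0 = 0
  1 XOR 0 = 1
  1 XOR 1 = 0
  0 XOR 1 = 1
  0 XOR 0 = 0
  0 XOR 0 = 0
  1 XOR 0 = 1
  0 XOR 1 = 1
  0 XOR 0 = 0
  1 XOR 0 = 1
= 1101010101001101


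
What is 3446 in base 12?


Divide by 12 repeatedly:
3446 ÷ 12 = 287 remainder 2
287 ÷ 12 = 23 remainder 11
23 ÷ 12 = 1 remainder 11
1 ÷ 12 = 0 remainder 1
Reading remainders bottom-up:
= 1BB2


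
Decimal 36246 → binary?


Divide by 2 repeatedly:
36246 ÷ 2 = 18123 remainder 0
18123 ÷ 2 = 9061 remainder 1
9061 ÷ 2 = 4530 remainder 1
4530 ÷ 2 = 2265 remainder 0
2265 ÷ 2 = 1132 remainder 1
1132 ÷ 2 = 566 remainder 0
566 ÷ 2 = 283 remainder 0
283 ÷ 2 = 141 remainder 1
141 ÷ 2 = 70 remainder 1
70 ÷ 2 = 35 remainder 0
35 ÷ 2 = 17 remainder 1
17 ÷ 2 = 8 remainder 1
8 ÷ 2 = 4 remainder 0
4 ÷ 2 = 2 remainder 0
2 ÷ 2 = 1 remainder 0
1 ÷ 2 = 0 remainder 1
Reading remainders bottom-up:
= 1000110110010110


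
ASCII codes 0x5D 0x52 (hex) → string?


Codes (hex): 0x5D 0x52
Per-code ASCII lookup:
  0x5D = 93  (special character) → ']'
  0x52 = 82  (range 65-90: uppercase, 82 - 65 = 17) → 'R'
= ']R'


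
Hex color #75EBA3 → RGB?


Hex: #75EBA3
R = 75₁₆ = 117
G = EB₁₆ = 235
B = A3₁₆ = 163
= RGB(117, 235, 163)


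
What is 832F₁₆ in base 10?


Positional values:
Position 0: F × 16^0 = 15 × 1 = 15
Position 1: 2 × 16^1 = 2 × 16 = 32
Position 2: 3 × 16^2 = 3 × 256 = 768
Position 3: 8 × 16^3 = 8 × 4096 = 32768
Sum = 15 + 32 + 768 + 32768
= 33583


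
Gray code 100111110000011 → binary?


Gray code: 100111110000011
MSB stays the same: 1
Each subsequent bit = prev_binary XOR current_gray:
  B[1] = 1 XOR 0 = 1
  B[2] = 1 XOR 0 = 1
  B[3] = 1 XOR 1 = 0
  B[4] = 0 XOR 1 = 1
  B[5] = 1 XOR 1 = 0
  B[6] = 0 XOR 1 = 1
  B[7] = 1 XOR 1 = 0
  B[8] = 0 XOR 0 = 0
  B[9] = 0 XOR 0 = 0
  B[10] = 0 XOR 0 = 0
  B[11] = 0 XOR 0 = 0
  B[12] = 0 XOR 0 = 0
  B[13] = 0 XOR 1 = 1
  B[14] = 1 XOR 1 = 0
= 111010100000010 (29954 decimal)


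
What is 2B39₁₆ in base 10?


Positional values:
Position 0: 9 × 16^0 = 9 × 1 = 9
Position 1: 3 × 16^1 = 3 × 16 = 48
Position 2: B × 16^2 = 11 × 256 = 2816
Position 3: 2 × 16^3 = 2 × 4096 = 8192
Sum = 9 + 48 + 2816 + 8192
= 11065


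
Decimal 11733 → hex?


Divide by 16 repeatedly:
11733 ÷ 16 = 733 remainder 5 (5)
733 ÷ 16 = 45 remainder 13 (D)
45 ÷ 16 = 2 remainder 13 (D)
2 ÷ 16 = 0 remainder 2 (2)
Reading remainders bottom-up:
= 0x2DD5


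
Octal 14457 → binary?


Each octal digit → 3 binary bits:
  1 = 001
  4 = 100
  4 = 100
  5 = 101
  7 = 111
Concatenate: 001 100 100 101 111
= 001100100101111


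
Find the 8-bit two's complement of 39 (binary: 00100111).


Original: 00100111
Step 1 - Invert all bits: 11011000
Step 2 - Add 1: 11011000 + 1
= 11011001 (represents -39)


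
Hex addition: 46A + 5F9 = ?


Align and add column by column (LSB to MSB, each column mod 16 with carry):
  046A
+ 05F9
  ----
  col 0: A(10) + 9(9) + 0 (carry in) = 19 → 3(3), carry out 1
  col 1: 6(6) + F(15) + 1 (carry in) = 22 → 6(6), carry out 1
  col 2: 4(4) + 5(5) + 1 (carry in) = 10 → A(10), carry out 0
  col 3: 0(0) + 0(0) + 0 (carry in) = 0 → 0(0), carry out 0
Reading digits MSB→LSB: 0A63
Strip leading zeros: A63
= 0xA63


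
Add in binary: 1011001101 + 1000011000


Align and add column by column (LSB to MSB, carry propagating):
  01011001101
+ 01000011000
  -----------
  col 0: 1 + 0 + 0 (carry in) = 1 → bit 1, carry out 0
  col 1: 0 + 0 + 0 (carry in) = 0 → bit 0, carry out 0
  col 2: 1 + 0 + 0 (carry in) = 1 → bit 1, carry out 0
  col 3: 1 + 1 + 0 (carry in) = 2 → bit 0, carry out 1
  col 4: 0 + 1 + 1 (carry in) = 2 → bit 0, carry out 1
  col 5: 0 + 0 + 1 (carry in) = 1 → bit 1, carry out 0
  col 6: 1 + 0 + 0 (carry in) = 1 → bit 1, carry out 0
  col 7: 1 + 0 + 0 (carry in) = 1 → bit 1, carry out 0
  col 8: 0 + 0 + 0 (carry in) = 0 → bit 0, carry out 0
  col 9: 1 + 1 + 0 (carry in) = 2 → bit 0, carry out 1
  col 10: 0 + 0 + 1 (carry in) = 1 → bit 1, carry out 0
Reading bits MSB→LSB: 10011100101
Strip leading zeros: 10011100101
= 10011100101


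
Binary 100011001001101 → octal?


Group into 3-bit groups: 100011001001101
  100 = 4
  011 = 3
  001 = 1
  001 = 1
  101 = 5
= 0o43115


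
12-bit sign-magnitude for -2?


Sign bit: 1 (negative)
Magnitude: 2 = 00000000010
= 100000000010


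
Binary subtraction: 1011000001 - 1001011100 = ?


Align and subtract column by column (LSB to MSB, borrowing when needed):
  1011000001
- 1001011100
  ----------
  col 0: (1 - 0 borrow-in) - 0 → 1 - 0 = 1, borrow out 0
  col 1: (0 - 0 borrow-in) - 0 → 0 - 0 = 0, borrow out 0
  col 2: (0 - 0 borrow-in) - 1 → borrow from next column: (0+2) - 1 = 1, borrow out 1
  col 3: (0 - 1 borrow-in) - 1 → borrow from next column: (-1+2) - 1 = 0, borrow out 1
  col 4: (0 - 1 borrow-in) - 1 → borrow from next column: (-1+2) - 1 = 0, borrow out 1
  col 5: (0 - 1 borrow-in) - 0 → borrow from next column: (-1+2) - 0 = 1, borrow out 1
  col 6: (1 - 1 borrow-in) - 1 → borrow from next column: (0+2) - 1 = 1, borrow out 1
  col 7: (1 - 1 borrow-in) - 0 → 0 - 0 = 0, borrow out 0
  col 8: (0 - 0 borrow-in) - 0 → 0 - 0 = 0, borrow out 0
  col 9: (1 - 0 borrow-in) - 1 → 1 - 1 = 0, borrow out 0
Reading bits MSB→LSB: 0001100101
Strip leading zeros: 1100101
= 1100101


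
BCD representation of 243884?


Each digit → 4-bit binary:
  2 → 0010
  4 → 0100
  3 → 0011
  8 → 1000
  8 → 1000
  4 → 0100
= 0010 0100 0011 1000 1000 0100


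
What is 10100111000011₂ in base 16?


Group into 4-bit nibbles: 0010100111000011
  0010 = 2
  1001 = 9
  1100 = C
  0011 = 3
= 0x29C3


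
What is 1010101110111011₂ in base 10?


Positional values:
Bit 0: 1 × 2^0 = 1
Bit 1: 1 × 2^1 = 2
Bit 3: 1 × 2^3 = 8
Bit 4: 1 × 2^4 = 16
Bit 5: 1 × 2^5 = 32
Bit 7: 1 × 2^7 = 128
Bit 8: 1 × 2^8 = 256
Bit 9: 1 × 2^9 = 512
Bit 11: 1 × 2^11 = 2048
Bit 13: 1 × 2^13 = 8192
Bit 15: 1 × 2^15 = 32768
Sum = 1 + 2 + 8 + 16 + 32 + 128 + 256 + 512 + 2048 + 8192 + 32768
= 43963


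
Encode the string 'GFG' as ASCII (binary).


String: 'GFG'  (3 characters)
Per-character ASCII lookup:
  'G': uppercase starts at 65: 'G' = 65 + 6 = 71 → 1000111
  'F': uppercase starts at 65: 'F' = 65 + 5 = 70 → 1000110
  'G': uppercase starts at 65: 'G' = 65 + 6 = 71 → 1000111
= 1000111 1000110 1000111


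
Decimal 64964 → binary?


Divide by 2 repeatedly:
64964 ÷ 2 = 32482 remainder 0
32482 ÷ 2 = 16241 remainder 0
16241 ÷ 2 = 8120 remainder 1
8120 ÷ 2 = 4060 remainder 0
4060 ÷ 2 = 2030 remainder 0
2030 ÷ 2 = 1015 remainder 0
1015 ÷ 2 = 507 remainder 1
507 ÷ 2 = 253 remainder 1
253 ÷ 2 = 126 remainder 1
126 ÷ 2 = 63 remainder 0
63 ÷ 2 = 31 remainder 1
31 ÷ 2 = 15 remainder 1
15 ÷ 2 = 7 remainder 1
7 ÷ 2 = 3 remainder 1
3 ÷ 2 = 1 remainder 1
1 ÷ 2 = 0 remainder 1
Reading remainders bottom-up:
= 1111110111000100


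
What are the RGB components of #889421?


Hex: #889421
R = 88₁₆ = 136
G = 94₁₆ = 148
B = 21₁₆ = 33
= RGB(136, 148, 33)


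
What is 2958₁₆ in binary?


Each hex digit → 4 binary bits:
  2 = 0010
  9 = 1001
  5 = 0101
  8 = 1000
Concatenate: 0010 1001 0101 1000
= 0010100101011000


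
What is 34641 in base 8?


Divide by 8 repeatedly:
34641 ÷ 8 = 4330 remainder 1
4330 ÷ 8 = 541 remainder 2
541 ÷ 8 = 67 remainder 5
67 ÷ 8 = 8 remainder 3
8 ÷ 8 = 1 remainder 0
1 ÷ 8 = 0 remainder 1
Reading remainders bottom-up:
= 0o103521


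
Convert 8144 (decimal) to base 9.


Divide by 9 repeatedly:
8144 ÷ 9 = 904 remainder 8
904 ÷ 9 = 100 remainder 4
100 ÷ 9 = 11 remainder 1
11 ÷ 9 = 1 remainder 2
1 ÷ 9 = 0 remainder 1
Reading remainders bottom-up:
= 12148


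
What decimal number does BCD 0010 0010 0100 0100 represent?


Each 4-bit group → digit:
  0010 → 2
  0010 → 2
  0100 → 4
  0100 → 4
= 2244


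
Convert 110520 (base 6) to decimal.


Positional values (base 6):
  0 × 6^0 = 0 × 1 = 0
  2 × 6^1 = 2 × 6 = 12
  5 × 6^2 = 5 × 36 = 180
  0 × 6^3 = 0 × 216 = 0
  1 × 6^4 = 1 × 1296 = 1296
  1 × 6^5 = 1 × 7776 = 7776
Sum = 0 + 12 + 180 + 0 + 1296 + 7776
= 9264


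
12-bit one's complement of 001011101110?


Original: 001011101110
Invert all bits:
  bit 0: 0 → 1
  bit 1: 0 → 1
  bit 2: 1 → 0
  bit 3: 0 → 1
  bit 4: 1 → 0
  bit 5: 1 → 0
  bit 6: 1 → 0
  bit 7: 0 → 1
  bit 8: 1 → 0
  bit 9: 1 → 0
  bit 10: 1 → 0
  bit 11: 0 → 1
= 110100010001


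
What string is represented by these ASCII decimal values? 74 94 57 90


Codes (decimal): 74 94 57 90
Per-code ASCII lookup:
  74  (range 65-90: uppercase, 74 - 65 = 9) → 'J'
  94  (special character) → '^'
  57  (range 48-57: digits, 57 - 48 = 9) → '9'
  90  (range 65-90: uppercase, 90 - 65 = 25) → 'Z'
= 'J^9Z'


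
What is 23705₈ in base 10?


Positional values:
Position 0: 5 × 8^0 = 5
Position 1: 0 × 8^1 = 0
Position 2: 7 × 8^2 = 448
Position 3: 3 × 8^3 = 1536
Position 4: 2 × 8^4 = 8192
Sum = 5 + 0 + 448 + 1536 + 8192
= 10181


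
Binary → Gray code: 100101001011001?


Binary: 100101001011001
Gray code: G = B XOR (B >> 1)
B >> 1 = 010010100101100
100101001011001 XOR 010010100101100:
  1 XOR 0 = 1
  0 XOR 1 = 1
  0 XOR 0 = 0
  1 XOR 0 = 1
  0 XOR 1 = 1
  1 XOR 0 = 1
  0 XOR 1 = 1
  0 XOR 0 = 0
  1 XOR 0 = 1
  0 XOR 1 = 1
  1 XOR 0 = 1
  1 XOR 1 = 0
  0 XOR 1 = 1
  0 XOR 0 = 0
  1 XOR 0 = 1
= 110111101110101


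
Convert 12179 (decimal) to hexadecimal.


Divide by 16 repeatedly:
12179 ÷ 16 = 761 remainder 3 (3)
761 ÷ 16 = 47 remainder 9 (9)
47 ÷ 16 = 2 remainder 15 (F)
2 ÷ 16 = 0 remainder 2 (2)
Reading remainders bottom-up:
= 0x2F93


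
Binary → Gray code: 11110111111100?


Binary: 11110111111100
Gray code: G = B XOR (B >> 1)
B >> 1 = 01111011111110
11110111111100 XOR 01111011111110:
  1 XOR 0 = 1
  1 XOR 1 = 0
  1 XOR 1 = 0
  1 XOR 1 = 0
  0 XOR 1 = 1
  1 XOR 0 = 1
  1 XOR 1 = 0
  1 XOR 1 = 0
  1 XOR 1 = 0
  1 XOR 1 = 0
  1 XOR 1 = 0
  1 XOR 1 = 0
  0 XOR 1 = 1
  0 XOR 0 = 0
= 10001100000010


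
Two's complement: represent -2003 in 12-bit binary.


Original: 011111010011
Step 1 - Invert all bits: 100000101100
Step 2 - Add 1: 100000101100 + 1
= 100000101101 (represents -2003)


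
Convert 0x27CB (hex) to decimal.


Positional values:
Position 0: B × 16^0 = 11 × 1 = 11
Position 1: C × 16^1 = 12 × 16 = 192
Position 2: 7 × 16^2 = 7 × 256 = 1792
Position 3: 2 × 16^3 = 2 × 4096 = 8192
Sum = 11 + 192 + 1792 + 8192
= 10187


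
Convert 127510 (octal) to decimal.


Positional values:
Position 0: 0 × 8^0 = 0
Position 1: 1 × 8^1 = 8
Position 2: 5 × 8^2 = 320
Position 3: 7 × 8^3 = 3584
Position 4: 2 × 8^4 = 8192
Position 5: 1 × 8^5 = 32768
Sum = 0 + 8 + 320 + 3584 + 8192 + 32768
= 44872


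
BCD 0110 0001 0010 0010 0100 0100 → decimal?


Each 4-bit group → digit:
  0110 → 6
  0001 → 1
  0010 → 2
  0010 → 2
  0100 → 4
  0100 → 4
= 612244


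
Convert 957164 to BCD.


Each digit → 4-bit binary:
  9 → 1001
  5 → 0101
  7 → 0111
  1 → 0001
  6 → 0110
  4 → 0100
= 1001 0101 0111 0001 0110 0100


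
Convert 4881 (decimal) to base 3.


Divide by 3 repeatedly:
4881 ÷ 3 = 1627 remainder 0
1627 ÷ 3 = 542 remainder 1
542 ÷ 3 = 180 remainder 2
180 ÷ 3 = 60 remainder 0
60 ÷ 3 = 20 remainder 0
20 ÷ 3 = 6 remainder 2
6 ÷ 3 = 2 remainder 0
2 ÷ 3 = 0 remainder 2
Reading remainders bottom-up:
= 20200210


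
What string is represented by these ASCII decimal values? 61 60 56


Codes (decimal): 61 60 56
Per-code ASCII lookup:
  61  (special character) → '='
  60  (special character) → '<'
  56  (range 48-57: digits, 56 - 48 = 8) → '8'
= '=<8'


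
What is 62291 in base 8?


Divide by 8 repeatedly:
62291 ÷ 8 = 7786 remainder 3
7786 ÷ 8 = 973 remainder 2
973 ÷ 8 = 121 remainder 5
121 ÷ 8 = 15 remainder 1
15 ÷ 8 = 1 remainder 7
1 ÷ 8 = 0 remainder 1
Reading remainders bottom-up:
= 0o171523


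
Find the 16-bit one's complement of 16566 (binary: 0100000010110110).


Original: 0100000010110110
Invert all bits:
  bit 0: 0 → 1
  bit 1: 1 → 0
  bit 2: 0 → 1
  bit 3: 0 → 1
  bit 4: 0 → 1
  bit 5: 0 → 1
  bit 6: 0 → 1
  bit 7: 0 → 1
  bit 8: 1 → 0
  bit 9: 0 → 1
  bit 10: 1 → 0
  bit 11: 1 → 0
  bit 12: 0 → 1
  bit 13: 1 → 0
  bit 14: 1 → 0
  bit 15: 0 → 1
= 1011111101001001


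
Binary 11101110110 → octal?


Group into 3-bit groups: 011101110110
  011 = 3
  101 = 5
  110 = 6
  110 = 6
= 0o3566


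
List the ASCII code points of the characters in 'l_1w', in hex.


String: 'l_1w'  (4 characters)
Per-character ASCII lookup:
  'l': lowercase starts at 97: 'l' = 97 + 11 = 108 → 0x6C
  '_': special character: '_' = 95 → 0x5F
  '1': digits start at 48: '1' = 48 + 1 = 49 → 0x31
  'w': lowercase starts at 97: 'w' = 97 + 22 = 119 → 0x77
= 0x6C 0x5F 0x31 0x77


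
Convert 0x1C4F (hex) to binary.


Each hex digit → 4 binary bits:
  1 = 0001
  C = 1100
  4 = 0100
  F = 1111
Concatenate: 0001 1100 0100 1111
= 0001110001001111


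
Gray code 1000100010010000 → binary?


Gray code: 1000100010010000
MSB stays the same: 1
Each subsequent bit = prev_binary XOR current_gray:
  B[1] = 1 XOR 0 = 1
  B[2] = 1 XOR 0 = 1
  B[3] = 1 XOR 0 = 1
  B[4] = 1 XOR 1 = 0
  B[5] = 0 XOR 0 = 0
  B[6] = 0 XOR 0 = 0
  B[7] = 0 XOR 0 = 0
  B[8] = 0 XOR 1 = 1
  B[9] = 1 XOR 0 = 1
  B[10] = 1 XOR 0 = 1
  B[11] = 1 XOR 1 = 0
  B[12] = 0 XOR 0 = 0
  B[13] = 0 XOR 0 = 0
  B[14] = 0 XOR 0 = 0
  B[15] = 0 XOR 0 = 0
= 1111000011100000 (61664 decimal)


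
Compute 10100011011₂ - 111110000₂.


Align and subtract column by column (LSB to MSB, borrowing when needed):
  10100011011
- 00111110000
  -----------
  col 0: (1 - 0 borrow-in) - 0 → 1 - 0 = 1, borrow out 0
  col 1: (1 - 0 borrow-in) - 0 → 1 - 0 = 1, borrow out 0
  col 2: (0 - 0 borrow-in) - 0 → 0 - 0 = 0, borrow out 0
  col 3: (1 - 0 borrow-in) - 0 → 1 - 0 = 1, borrow out 0
  col 4: (1 - 0 borrow-in) - 1 → 1 - 1 = 0, borrow out 0
  col 5: (0 - 0 borrow-in) - 1 → borrow from next column: (0+2) - 1 = 1, borrow out 1
  col 6: (0 - 1 borrow-in) - 1 → borrow from next column: (-1+2) - 1 = 0, borrow out 1
  col 7: (0 - 1 borrow-in) - 1 → borrow from next column: (-1+2) - 1 = 0, borrow out 1
  col 8: (1 - 1 borrow-in) - 1 → borrow from next column: (0+2) - 1 = 1, borrow out 1
  col 9: (0 - 1 borrow-in) - 0 → borrow from next column: (-1+2) - 0 = 1, borrow out 1
  col 10: (1 - 1 borrow-in) - 0 → 0 - 0 = 0, borrow out 0
Reading bits MSB→LSB: 01100101011
Strip leading zeros: 1100101011
= 1100101011


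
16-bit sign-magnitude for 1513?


Sign bit: 0 (positive)
Magnitude: 1513 = 000010111101001
= 0000010111101001


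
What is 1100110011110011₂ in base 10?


Positional values:
Bit 0: 1 × 2^0 = 1
Bit 1: 1 × 2^1 = 2
Bit 4: 1 × 2^4 = 16
Bit 5: 1 × 2^5 = 32
Bit 6: 1 × 2^6 = 64
Bit 7: 1 × 2^7 = 128
Bit 10: 1 × 2^10 = 1024
Bit 11: 1 × 2^11 = 2048
Bit 14: 1 × 2^14 = 16384
Bit 15: 1 × 2^15 = 32768
Sum = 1 + 2 + 16 + 32 + 64 + 128 + 1024 + 2048 + 16384 + 32768
= 52467


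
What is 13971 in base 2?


Divide by 2 repeatedly:
13971 ÷ 2 = 6985 remainder 1
6985 ÷ 2 = 3492 remainder 1
3492 ÷ 2 = 1746 remainder 0
1746 ÷ 2 = 873 remainder 0
873 ÷ 2 = 436 remainder 1
436 ÷ 2 = 218 remainder 0
218 ÷ 2 = 109 remainder 0
109 ÷ 2 = 54 remainder 1
54 ÷ 2 = 27 remainder 0
27 ÷ 2 = 13 remainder 1
13 ÷ 2 = 6 remainder 1
6 ÷ 2 = 3 remainder 0
3 ÷ 2 = 1 remainder 1
1 ÷ 2 = 0 remainder 1
Reading remainders bottom-up:
= 11011010010011


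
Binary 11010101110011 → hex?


Group into 4-bit nibbles: 0011010101110011
  0011 = 3
  0101 = 5
  0111 = 7
  0011 = 3
= 0x3573


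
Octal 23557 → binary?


Each octal digit → 3 binary bits:
  2 = 010
  3 = 011
  5 = 101
  5 = 101
  7 = 111
Concatenate: 010 011 101 101 111
= 010011101101111


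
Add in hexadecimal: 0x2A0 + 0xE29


Align and add column by column (LSB to MSB, each column mod 16 with carry):
  02A0
+ 0E29
  ----
  col 0: 0(0) + 9(9) + 0 (carry in) = 9 → 9(9), carry out 0
  col 1: A(10) + 2(2) + 0 (carry in) = 12 → C(12), carry out 0
  col 2: 2(2) + E(14) + 0 (carry in) = 16 → 0(0), carry out 1
  col 3: 0(0) + 0(0) + 1 (carry in) = 1 → 1(1), carry out 0
Reading digits MSB→LSB: 10C9
Strip leading zeros: 10C9
= 0x10C9


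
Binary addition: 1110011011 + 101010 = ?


Align and add column by column (LSB to MSB, carry propagating):
  01110011011
+ 00000101010
  -----------
  col 0: 1 + 0 + 0 (carry in) = 1 → bit 1, carry out 0
  col 1: 1 + 1 + 0 (carry in) = 2 → bit 0, carry out 1
  col 2: 0 + 0 + 1 (carry in) = 1 → bit 1, carry out 0
  col 3: 1 + 1 + 0 (carry in) = 2 → bit 0, carry out 1
  col 4: 1 + 0 + 1 (carry in) = 2 → bit 0, carry out 1
  col 5: 0 + 1 + 1 (carry in) = 2 → bit 0, carry out 1
  col 6: 0 + 0 + 1 (carry in) = 1 → bit 1, carry out 0
  col 7: 1 + 0 + 0 (carry in) = 1 → bit 1, carry out 0
  col 8: 1 + 0 + 0 (carry in) = 1 → bit 1, carry out 0
  col 9: 1 + 0 + 0 (carry in) = 1 → bit 1, carry out 0
  col 10: 0 + 0 + 0 (carry in) = 0 → bit 0, carry out 0
Reading bits MSB→LSB: 01111000101
Strip leading zeros: 1111000101
= 1111000101


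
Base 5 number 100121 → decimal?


Positional values (base 5):
  1 × 5^0 = 1 × 1 = 1
  2 × 5^1 = 2 × 5 = 10
  1 × 5^2 = 1 × 25 = 25
  0 × 5^3 = 0 × 125 = 0
  0 × 5^4 = 0 × 625 = 0
  1 × 5^5 = 1 × 3125 = 3125
Sum = 1 + 10 + 25 + 0 + 0 + 3125
= 3161


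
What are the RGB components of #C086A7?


Hex: #C086A7
R = C0₁₆ = 192
G = 86₁₆ = 134
B = A7₁₆ = 167
= RGB(192, 134, 167)


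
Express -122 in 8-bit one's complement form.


Original: 01111010
Invert all bits:
  bit 0: 0 → 1
  bit 1: 1 → 0
  bit 2: 1 → 0
  bit 3: 1 → 0
  bit 4: 1 → 0
  bit 5: 0 → 1
  bit 6: 1 → 0
  bit 7: 0 → 1
= 10000101


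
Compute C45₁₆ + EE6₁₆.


Align and add column by column (LSB to MSB, each column mod 16 with carry):
  0C45
+ 0EE6
  ----
  col 0: 5(5) + 6(6) + 0 (carry in) = 11 → B(11), carry out 0
  col 1: 4(4) + E(14) + 0 (carry in) = 18 → 2(2), carry out 1
  col 2: C(12) + E(14) + 1 (carry in) = 27 → B(11), carry out 1
  col 3: 0(0) + 0(0) + 1 (carry in) = 1 → 1(1), carry out 0
Reading digits MSB→LSB: 1B2B
Strip leading zeros: 1B2B
= 0x1B2B


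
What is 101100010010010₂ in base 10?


Positional values:
Bit 1: 1 × 2^1 = 2
Bit 4: 1 × 2^4 = 16
Bit 7: 1 × 2^7 = 128
Bit 11: 1 × 2^11 = 2048
Bit 12: 1 × 2^12 = 4096
Bit 14: 1 × 2^14 = 16384
Sum = 2 + 16 + 128 + 2048 + 4096 + 16384
= 22674


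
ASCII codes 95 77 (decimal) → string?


Codes (decimal): 95 77
Per-code ASCII lookup:
  95  (special character) → '_'
  77  (range 65-90: uppercase, 77 - 65 = 12) → 'M'
= '_M'


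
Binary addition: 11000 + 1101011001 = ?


Align and add column by column (LSB to MSB, carry propagating):
  00000011000
+ 01101011001
  -----------
  col 0: 0 + 1 + 0 (carry in) = 1 → bit 1, carry out 0
  col 1: 0 + 0 + 0 (carry in) = 0 → bit 0, carry out 0
  col 2: 0 + 0 + 0 (carry in) = 0 → bit 0, carry out 0
  col 3: 1 + 1 + 0 (carry in) = 2 → bit 0, carry out 1
  col 4: 1 + 1 + 1 (carry in) = 3 → bit 1, carry out 1
  col 5: 0 + 0 + 1 (carry in) = 1 → bit 1, carry out 0
  col 6: 0 + 1 + 0 (carry in) = 1 → bit 1, carry out 0
  col 7: 0 + 0 + 0 (carry in) = 0 → bit 0, carry out 0
  col 8: 0 + 1 + 0 (carry in) = 1 → bit 1, carry out 0
  col 9: 0 + 1 + 0 (carry in) = 1 → bit 1, carry out 0
  col 10: 0 + 0 + 0 (carry in) = 0 → bit 0, carry out 0
Reading bits MSB→LSB: 01101110001
Strip leading zeros: 1101110001
= 1101110001
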